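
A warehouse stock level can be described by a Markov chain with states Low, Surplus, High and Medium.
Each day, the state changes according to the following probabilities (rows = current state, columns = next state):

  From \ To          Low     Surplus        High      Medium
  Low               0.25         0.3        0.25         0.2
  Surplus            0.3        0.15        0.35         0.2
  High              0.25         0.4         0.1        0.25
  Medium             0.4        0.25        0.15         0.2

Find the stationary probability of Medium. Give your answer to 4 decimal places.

0.2111

Let the stationary distribution be π with π = πP and π_1 + π_2 + π_3 + π_4 = 1.
π_1 = 0.25·π_1 + 0.3·π_2 + 0.25·π_3 + 0.4·π_4
π_2 = 0.3·π_1 + 0.15·π_2 + 0.4·π_3 + 0.25·π_4
π_3 = 0.25·π_1 + 0.35·π_2 + 0.1·π_3 + 0.15·π_4
Solving with the normalization constraint gives π = (0.2952, 0.2710, 0.2226, 0.2111).
So the stationary probability of Medium is 0.2111.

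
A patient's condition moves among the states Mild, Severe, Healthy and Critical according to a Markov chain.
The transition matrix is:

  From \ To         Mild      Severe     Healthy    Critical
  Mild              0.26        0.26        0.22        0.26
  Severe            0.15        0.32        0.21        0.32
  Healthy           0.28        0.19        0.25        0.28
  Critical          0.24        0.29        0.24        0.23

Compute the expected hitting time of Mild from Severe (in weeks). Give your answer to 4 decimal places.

4.8717

Let t(s) be the expected number of weeks to first reach Mild from state s, with t(Mild) = 0. Conditioning on the first week:
t(Severe) = 1 + 0.32·t(Severe) + 0.21·t(Healthy) + 0.32·t(Critical)
t(Healthy) = 1 + 0.19·t(Severe) + 0.25·t(Healthy) + 0.28·t(Critical)
t(Critical) = 1 + 0.29·t(Severe) + 0.24·t(Healthy) + 0.23·t(Critical)
Solving: t(Severe) = 4.8717, t(Healthy) = 4.2295, t(Critical) = 4.4518.
Expected weeks from Severe to Mild: 4.8717.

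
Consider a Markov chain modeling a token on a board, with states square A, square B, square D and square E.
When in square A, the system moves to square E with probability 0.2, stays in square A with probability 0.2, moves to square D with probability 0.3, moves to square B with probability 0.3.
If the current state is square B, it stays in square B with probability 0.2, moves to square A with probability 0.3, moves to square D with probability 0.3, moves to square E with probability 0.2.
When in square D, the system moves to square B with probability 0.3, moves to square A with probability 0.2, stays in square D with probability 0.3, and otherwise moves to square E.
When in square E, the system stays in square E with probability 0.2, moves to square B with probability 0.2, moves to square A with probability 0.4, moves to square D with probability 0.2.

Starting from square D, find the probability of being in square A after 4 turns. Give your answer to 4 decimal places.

Propagate the distribution vector 4 turns from square D.
After 0 turns: (0.0000, 0.0000, 1.0000, 0.0000)
After 1 turn: (0.2000, 0.3000, 0.3000, 0.2000)
After 2 turns: (0.2700, 0.2500, 0.2800, 0.2000)
After 3 turns: (0.2650, 0.2550, 0.2800, 0.2000)
After 4 turns: (0.2655, 0.2545, 0.2800, 0.2000)
P(in square A after 4 turns) = 0.2655

0.2655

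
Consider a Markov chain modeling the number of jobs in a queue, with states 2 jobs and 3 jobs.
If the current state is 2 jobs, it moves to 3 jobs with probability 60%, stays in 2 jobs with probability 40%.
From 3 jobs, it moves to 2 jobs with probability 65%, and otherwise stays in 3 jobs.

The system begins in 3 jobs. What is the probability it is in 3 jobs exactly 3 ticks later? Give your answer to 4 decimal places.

0.4719

Propagate the distribution vector 3 ticks from 3 jobs.
After 0 ticks: (0.0000, 1.0000)
After 1 tick: (0.6500, 0.3500)
After 2 ticks: (0.4875, 0.5125)
After 3 ticks: (0.5281, 0.4719)
P(in 3 jobs after 3 ticks) = 0.4719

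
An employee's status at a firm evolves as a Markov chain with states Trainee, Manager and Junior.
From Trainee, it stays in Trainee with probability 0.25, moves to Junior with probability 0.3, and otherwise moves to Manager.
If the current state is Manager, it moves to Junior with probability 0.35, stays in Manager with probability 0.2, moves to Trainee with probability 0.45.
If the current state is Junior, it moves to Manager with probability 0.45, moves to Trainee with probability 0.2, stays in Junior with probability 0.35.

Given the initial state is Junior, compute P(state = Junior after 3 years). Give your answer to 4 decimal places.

0.3339

Propagate the distribution vector 3 years from Junior.
After 0 years: (0.0000, 0.0000, 1.0000)
After 1 year: (0.2000, 0.4500, 0.3500)
After 2 years: (0.3225, 0.3375, 0.3400)
After 3 years: (0.3005, 0.3656, 0.3339)
P(in Junior after 3 years) = 0.3339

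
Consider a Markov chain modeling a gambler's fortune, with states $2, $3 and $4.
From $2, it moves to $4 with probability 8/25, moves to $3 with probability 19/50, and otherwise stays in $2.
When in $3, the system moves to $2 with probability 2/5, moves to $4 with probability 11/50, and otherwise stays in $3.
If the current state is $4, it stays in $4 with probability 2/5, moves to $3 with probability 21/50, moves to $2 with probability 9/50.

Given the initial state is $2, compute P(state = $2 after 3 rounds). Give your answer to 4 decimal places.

Propagate the distribution vector 3 rounds from $2.
After 0 rounds: (1.0000, 0.0000, 0.0000)
After 1 round: (0.3000, 0.3800, 0.3200)
After 2 rounds: (0.2996, 0.3928, 0.3076)
After 3 rounds: (0.3024, 0.3923, 0.3053)
P(in $2 after 3 rounds) = 0.3024

0.3024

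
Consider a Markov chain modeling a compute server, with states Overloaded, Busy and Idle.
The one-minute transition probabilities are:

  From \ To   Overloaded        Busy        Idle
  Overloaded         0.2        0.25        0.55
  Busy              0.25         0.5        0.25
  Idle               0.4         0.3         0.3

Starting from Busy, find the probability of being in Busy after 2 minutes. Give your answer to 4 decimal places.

Sum over the intermediate state after 1 minute:
P = P(Busy→Overloaded)·P(Overloaded→Busy) + P(Busy→Busy)·P(Busy→Busy) + P(Busy→Idle)·P(Idle→Busy)
  = 0.25×0.25 + 0.5×0.5 + 0.25×0.3
  = 0.0625 + 0.2500 + 0.0750 = 0.3875

0.3875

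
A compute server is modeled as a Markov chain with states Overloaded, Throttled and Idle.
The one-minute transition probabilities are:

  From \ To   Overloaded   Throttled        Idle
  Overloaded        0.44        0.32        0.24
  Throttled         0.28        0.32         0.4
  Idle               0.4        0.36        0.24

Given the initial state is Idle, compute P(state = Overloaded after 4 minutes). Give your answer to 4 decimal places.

Propagate the distribution vector 4 minutes from Idle.
After 0 minutes: (0.0000, 0.0000, 1.0000)
After 1 minute: (0.4000, 0.3600, 0.2400)
After 2 minutes: (0.3728, 0.3296, 0.2976)
After 3 minutes: (0.3754, 0.3319, 0.2927)
After 4 minutes: (0.3752, 0.3317, 0.2931)
P(in Overloaded after 4 minutes) = 0.3752

0.3752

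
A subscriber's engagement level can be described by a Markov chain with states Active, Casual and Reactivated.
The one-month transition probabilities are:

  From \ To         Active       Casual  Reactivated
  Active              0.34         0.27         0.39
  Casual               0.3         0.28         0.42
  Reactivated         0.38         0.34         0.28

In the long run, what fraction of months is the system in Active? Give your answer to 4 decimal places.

Let the stationary distribution be π with π = πP and π_1 + π_2 + π_3 = 1.
π_1 = 0.34·π_1 + 0.3·π_2 + 0.38·π_3
π_2 = 0.27·π_1 + 0.28·π_2 + 0.34·π_3
Solving with the normalization constraint gives π = (0.3425, 0.2981, 0.3594).
So the stationary probability of Active is 0.3425.

0.3425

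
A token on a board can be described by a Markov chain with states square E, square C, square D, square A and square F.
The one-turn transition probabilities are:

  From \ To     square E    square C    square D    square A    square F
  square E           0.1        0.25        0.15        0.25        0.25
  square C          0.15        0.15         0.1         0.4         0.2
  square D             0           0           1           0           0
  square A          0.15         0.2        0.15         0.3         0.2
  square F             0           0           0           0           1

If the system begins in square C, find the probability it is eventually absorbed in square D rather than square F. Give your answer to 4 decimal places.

Let h(s) be the probability of absorption at square D starting from transient state s. Then h(square D) = 1 and h(square F) = 0. By first-step analysis:
h(square E) = 0.1·h(square E) + 0.25·h(square C) + 0.15·1 + 0.25·h(square A) + 0.25·0
h(square C) = 0.15·h(square E) + 0.15·h(square C) + 0.1·1 + 0.4·h(square A) + 0.2·0
h(square A) = 0.15·h(square E) + 0.2·h(square C) + 0.15·1 + 0.3·h(square A) + 0.2·0
Solving: h(square E) = 0.3830, h(square C) = 0.3751, h(square A) = 0.4035.
Starting from square C, the probability is 0.3751.

0.3751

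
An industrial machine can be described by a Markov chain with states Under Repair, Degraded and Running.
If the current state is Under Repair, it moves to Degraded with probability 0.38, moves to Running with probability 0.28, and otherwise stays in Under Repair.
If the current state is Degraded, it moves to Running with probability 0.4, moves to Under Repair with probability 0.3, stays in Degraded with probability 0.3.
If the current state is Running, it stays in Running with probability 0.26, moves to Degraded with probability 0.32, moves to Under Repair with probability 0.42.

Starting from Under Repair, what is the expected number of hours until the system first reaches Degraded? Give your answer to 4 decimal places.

Let t(s) be the expected number of hours to first reach Degraded from state s, with t(Degraded) = 0. Conditioning on the first hour:
t(Under Repair) = 1 + 0.34·t(Under Repair) + 0.28·t(Running)
t(Running) = 1 + 0.42·t(Under Repair) + 0.26·t(Running)
Solving: t(Under Repair) = 2.7508, t(Running) = 2.9126.
Expected hours from Under Repair to Degraded: 2.7508.

2.7508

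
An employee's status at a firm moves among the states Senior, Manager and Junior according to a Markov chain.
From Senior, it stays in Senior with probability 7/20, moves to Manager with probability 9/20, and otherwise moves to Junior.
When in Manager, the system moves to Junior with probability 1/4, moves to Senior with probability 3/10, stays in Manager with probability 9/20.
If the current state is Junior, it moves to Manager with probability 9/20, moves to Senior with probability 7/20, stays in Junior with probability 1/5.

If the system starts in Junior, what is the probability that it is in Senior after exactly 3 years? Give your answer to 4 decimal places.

0.3275

Propagate the distribution vector 3 years from Junior.
After 0 years: (0.0000, 0.0000, 1.0000)
After 1 year: (0.3500, 0.4500, 0.2000)
After 2 years: (0.3275, 0.4500, 0.2225)
After 3 years: (0.3275, 0.4500, 0.2225)
P(in Senior after 3 years) = 0.3275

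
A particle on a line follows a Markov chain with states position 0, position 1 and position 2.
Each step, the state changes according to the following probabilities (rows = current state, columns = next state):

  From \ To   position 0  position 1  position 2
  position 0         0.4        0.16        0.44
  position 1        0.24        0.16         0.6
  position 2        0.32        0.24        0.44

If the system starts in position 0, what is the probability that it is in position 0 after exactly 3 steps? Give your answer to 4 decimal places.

Propagate the distribution vector 3 steps from position 0.
After 0 steps: (1.0000, 0.0000, 0.0000)
After 1 step: (0.4000, 0.1600, 0.4400)
After 2 steps: (0.3392, 0.1952, 0.4656)
After 3 steps: (0.3315, 0.1972, 0.4712)
P(in position 0 after 3 steps) = 0.3315

0.3315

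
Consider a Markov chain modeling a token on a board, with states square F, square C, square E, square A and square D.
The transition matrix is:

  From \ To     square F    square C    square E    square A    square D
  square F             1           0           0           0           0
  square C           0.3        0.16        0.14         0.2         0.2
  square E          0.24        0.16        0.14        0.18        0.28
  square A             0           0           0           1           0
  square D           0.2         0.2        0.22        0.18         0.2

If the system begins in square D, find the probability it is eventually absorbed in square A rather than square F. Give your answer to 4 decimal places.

0.4483

Let h(s) be the probability of absorption at square A starting from transient state s. Then h(square A) = 1 and h(square F) = 0. By first-step analysis:
h(square C) = 0.3·0 + 0.16·h(square C) + 0.14·h(square E) + 0.2·1 + 0.2·h(square D)
h(square E) = 0.24·0 + 0.16·h(square C) + 0.14·h(square E) + 0.18·1 + 0.28·h(square D)
h(square D) = 0.2·0 + 0.2·h(square C) + 0.22·h(square E) + 0.18·1 + 0.2·h(square D)
Solving: h(square C) = 0.4170, h(square E) = 0.4328, h(square D) = 0.4483.
Starting from square D, the probability is 0.4483.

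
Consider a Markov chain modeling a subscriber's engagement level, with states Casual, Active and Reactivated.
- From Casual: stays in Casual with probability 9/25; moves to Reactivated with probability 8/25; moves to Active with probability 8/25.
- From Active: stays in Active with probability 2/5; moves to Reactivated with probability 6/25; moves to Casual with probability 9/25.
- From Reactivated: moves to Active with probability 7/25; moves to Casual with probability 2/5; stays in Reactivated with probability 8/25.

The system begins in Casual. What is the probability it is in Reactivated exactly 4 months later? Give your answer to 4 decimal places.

Propagate the distribution vector 4 months from Casual.
After 0 months: (1.0000, 0.0000, 0.0000)
After 1 month: (0.3600, 0.3200, 0.3200)
After 2 months: (0.3728, 0.3328, 0.2944)
After 3 months: (0.3718, 0.3348, 0.2934)
After 4 months: (0.3717, 0.3351, 0.2932)
P(in Reactivated after 4 months) = 0.2932

0.2932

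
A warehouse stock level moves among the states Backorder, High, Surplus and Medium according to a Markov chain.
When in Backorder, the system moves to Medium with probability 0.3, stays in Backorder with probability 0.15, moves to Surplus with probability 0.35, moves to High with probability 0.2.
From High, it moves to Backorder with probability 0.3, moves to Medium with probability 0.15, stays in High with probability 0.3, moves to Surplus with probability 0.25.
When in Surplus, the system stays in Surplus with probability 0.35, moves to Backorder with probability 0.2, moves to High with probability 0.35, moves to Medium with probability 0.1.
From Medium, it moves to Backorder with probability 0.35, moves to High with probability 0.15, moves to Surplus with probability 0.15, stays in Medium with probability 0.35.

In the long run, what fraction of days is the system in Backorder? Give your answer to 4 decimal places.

0.2458

Let the stationary distribution be π with π = πP and π_1 + π_2 + π_3 + π_4 = 1.
π_1 = 0.15·π_1 + 0.3·π_2 + 0.2·π_3 + 0.35·π_4
π_2 = 0.2·π_1 + 0.3·π_2 + 0.35·π_3 + 0.15·π_4
π_3 = 0.35·π_1 + 0.25·π_2 + 0.35·π_3 + 0.15·π_4
Solving with the normalization constraint gives π = (0.2458, 0.2571, 0.2811, 0.2160).
So the stationary probability of Backorder is 0.2458.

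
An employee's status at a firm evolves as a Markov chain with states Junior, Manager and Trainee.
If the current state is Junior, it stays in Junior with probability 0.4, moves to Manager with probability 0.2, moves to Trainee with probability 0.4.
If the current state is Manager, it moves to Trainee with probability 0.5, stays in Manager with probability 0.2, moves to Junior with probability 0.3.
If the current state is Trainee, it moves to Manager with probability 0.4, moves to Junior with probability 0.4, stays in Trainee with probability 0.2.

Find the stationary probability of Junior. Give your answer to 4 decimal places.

0.3729

Let the stationary distribution be π with π = πP and π_1 + π_2 + π_3 = 1.
π_1 = 0.4·π_1 + 0.3·π_2 + 0.4·π_3
π_2 = 0.2·π_1 + 0.2·π_2 + 0.4·π_3
Solving with the normalization constraint gives π = (0.3729, 0.2712, 0.3559).
So the stationary probability of Junior is 0.3729.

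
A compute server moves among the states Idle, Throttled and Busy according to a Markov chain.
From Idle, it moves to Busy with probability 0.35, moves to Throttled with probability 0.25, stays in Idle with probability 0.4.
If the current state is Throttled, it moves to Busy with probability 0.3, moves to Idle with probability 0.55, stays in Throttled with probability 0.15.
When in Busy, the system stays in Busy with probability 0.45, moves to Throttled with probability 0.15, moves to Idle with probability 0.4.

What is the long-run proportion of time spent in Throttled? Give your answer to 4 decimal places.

0.1929

Let the stationary distribution be π with π = πP and π_1 + π_2 + π_3 = 1.
π_1 = 0.4·π_1 + 0.55·π_2 + 0.4·π_3
π_2 = 0.25·π_1 + 0.15·π_2 + 0.15·π_3
Solving with the normalization constraint gives π = (0.4289, 0.1929, 0.3782).
So the stationary probability of Throttled is 0.1929.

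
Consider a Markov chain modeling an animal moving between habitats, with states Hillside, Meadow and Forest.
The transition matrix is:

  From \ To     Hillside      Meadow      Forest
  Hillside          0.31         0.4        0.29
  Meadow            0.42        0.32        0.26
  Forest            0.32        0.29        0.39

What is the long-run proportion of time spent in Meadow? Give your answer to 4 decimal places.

0.3387

Let the stationary distribution be π with π = πP and π_1 + π_2 + π_3 = 1.
π_1 = 0.31·π_1 + 0.42·π_2 + 0.32·π_3
π_2 = 0.4·π_1 + 0.32·π_2 + 0.29·π_3
Solving with the normalization constraint gives π = (0.3504, 0.3387, 0.3109).
So the stationary probability of Meadow is 0.3387.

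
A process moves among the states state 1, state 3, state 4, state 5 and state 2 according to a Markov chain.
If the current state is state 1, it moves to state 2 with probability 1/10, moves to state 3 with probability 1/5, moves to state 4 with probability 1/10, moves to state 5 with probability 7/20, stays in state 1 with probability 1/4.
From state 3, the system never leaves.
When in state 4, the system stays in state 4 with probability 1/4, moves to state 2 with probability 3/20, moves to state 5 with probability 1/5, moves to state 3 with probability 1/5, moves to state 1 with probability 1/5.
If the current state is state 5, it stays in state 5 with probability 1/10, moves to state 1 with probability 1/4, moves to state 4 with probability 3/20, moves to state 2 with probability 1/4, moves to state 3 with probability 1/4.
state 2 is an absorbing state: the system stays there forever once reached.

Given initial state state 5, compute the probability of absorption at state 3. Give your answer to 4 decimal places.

0.5372

Let h(s) be the probability of absorption at state 3 starting from transient state s. Then h(state 3) = 1 and h(state 2) = 0. By first-step analysis:
h(state 1) = 0.25·h(state 1) + 0.2·1 + 0.1·h(state 4) + 0.35·h(state 5) + 0.1·0
h(state 4) = 0.2·h(state 1) + 0.2·1 + 0.25·h(state 4) + 0.2·h(state 5) + 0.15·0
h(state 5) = 0.25·h(state 1) + 0.25·1 + 0.15·h(state 4) + 0.1·h(state 5) + 0.25·0
Solving: h(state 1) = 0.5931, h(state 4) = 0.5681, h(state 5) = 0.5372.
Starting from state 5, the probability is 0.5372.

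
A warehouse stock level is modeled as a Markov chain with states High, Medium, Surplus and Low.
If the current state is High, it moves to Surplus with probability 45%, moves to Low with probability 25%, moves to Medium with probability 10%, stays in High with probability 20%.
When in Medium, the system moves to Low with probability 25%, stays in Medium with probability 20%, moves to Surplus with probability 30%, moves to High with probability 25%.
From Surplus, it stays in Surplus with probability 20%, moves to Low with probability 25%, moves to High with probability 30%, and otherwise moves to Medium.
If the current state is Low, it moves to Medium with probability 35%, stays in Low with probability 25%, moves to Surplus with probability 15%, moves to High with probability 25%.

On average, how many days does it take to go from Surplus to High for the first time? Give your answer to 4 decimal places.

3.6443

Let t(s) be the expected number of days to first reach High from state s, with t(High) = 0. Conditioning on the first day:
t(Medium) = 1 + 0.2·t(Medium) + 0.3·t(Surplus) + 0.25·t(Low)
t(Surplus) = 1 + 0.25·t(Medium) + 0.2·t(Surplus) + 0.25·t(Low)
t(Low) = 1 + 0.35·t(Medium) + 0.15·t(Surplus) + 0.25·t(Low)
Solving: t(Medium) = 3.8178, t(Surplus) = 3.6443, t(Low) = 3.8438.
Expected days from Surplus to High: 3.6443.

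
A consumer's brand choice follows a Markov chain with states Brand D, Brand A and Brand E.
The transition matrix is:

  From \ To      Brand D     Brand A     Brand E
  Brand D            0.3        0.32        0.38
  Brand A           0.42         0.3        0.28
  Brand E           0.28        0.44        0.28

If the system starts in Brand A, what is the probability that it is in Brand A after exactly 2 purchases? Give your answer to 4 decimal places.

Sum over the intermediate state after 1 purchase:
P = P(Brand A→Brand D)·P(Brand D→Brand A) + P(Brand A→Brand A)·P(Brand A→Brand A) + P(Brand A→Brand E)·P(Brand E→Brand A)
  = 0.42×0.32 + 0.3×0.3 + 0.28×0.44
  = 0.1344 + 0.0900 + 0.1232 = 0.3476

0.3476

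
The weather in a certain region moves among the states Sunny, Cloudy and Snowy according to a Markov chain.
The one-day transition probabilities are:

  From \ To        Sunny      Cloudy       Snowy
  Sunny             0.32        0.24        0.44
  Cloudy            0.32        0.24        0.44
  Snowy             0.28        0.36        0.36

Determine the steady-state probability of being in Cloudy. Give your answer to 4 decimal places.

Let the stationary distribution be π with π = πP and π_1 + π_2 + π_3 = 1.
π_1 = 0.32·π_1 + 0.32·π_2 + 0.28·π_3
π_2 = 0.24·π_1 + 0.24·π_2 + 0.36·π_3
Solving with the normalization constraint gives π = (0.3037, 0.2889, 0.4074).
So the stationary probability of Cloudy is 0.2889.

0.2889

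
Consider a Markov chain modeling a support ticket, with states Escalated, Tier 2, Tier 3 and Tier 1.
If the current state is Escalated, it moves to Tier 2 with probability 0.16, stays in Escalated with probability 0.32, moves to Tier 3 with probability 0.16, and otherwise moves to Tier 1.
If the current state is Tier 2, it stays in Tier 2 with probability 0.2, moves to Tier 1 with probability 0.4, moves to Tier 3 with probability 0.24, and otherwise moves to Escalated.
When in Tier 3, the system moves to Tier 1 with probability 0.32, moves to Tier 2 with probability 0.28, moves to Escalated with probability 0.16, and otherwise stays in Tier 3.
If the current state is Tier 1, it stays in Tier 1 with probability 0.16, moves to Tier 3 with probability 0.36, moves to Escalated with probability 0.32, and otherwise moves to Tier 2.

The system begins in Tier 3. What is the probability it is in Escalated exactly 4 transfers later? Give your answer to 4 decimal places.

Propagate the distribution vector 4 transfers from Tier 3.
After 0 transfers: (0.0000, 0.0000, 1.0000, 0.0000)
After 1 transfer: (0.1600, 0.2800, 0.2400, 0.3200)
After 2 transfers: (0.2368, 0.2000, 0.2656, 0.2976)
After 3 transfers: (0.2455, 0.1999, 0.2568, 0.2979)
After 4 transfers: (0.2469, 0.1988, 0.2561, 0.2982)
P(in Escalated after 4 transfers) = 0.2469

0.2469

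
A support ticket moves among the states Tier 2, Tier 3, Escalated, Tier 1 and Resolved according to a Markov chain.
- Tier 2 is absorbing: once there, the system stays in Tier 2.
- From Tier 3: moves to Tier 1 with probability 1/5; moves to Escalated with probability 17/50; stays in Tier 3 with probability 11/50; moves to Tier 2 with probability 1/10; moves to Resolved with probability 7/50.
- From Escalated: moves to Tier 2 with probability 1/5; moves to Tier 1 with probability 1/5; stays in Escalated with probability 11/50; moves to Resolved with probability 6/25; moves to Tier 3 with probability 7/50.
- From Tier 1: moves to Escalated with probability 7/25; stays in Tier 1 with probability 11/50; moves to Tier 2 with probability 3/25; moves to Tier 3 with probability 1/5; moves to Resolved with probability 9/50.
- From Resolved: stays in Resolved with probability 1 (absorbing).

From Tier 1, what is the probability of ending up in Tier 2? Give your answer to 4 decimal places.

Let h(s) be the probability of absorption at Tier 2 starting from transient state s. Then h(Tier 2) = 1 and h(Resolved) = 0. By first-step analysis:
h(Tier 3) = 0.1·1 + 0.22·h(Tier 3) + 0.34·h(Escalated) + 0.2·h(Tier 1) + 0.14·0
h(Escalated) = 0.2·1 + 0.14·h(Tier 3) + 0.22·h(Escalated) + 0.2·h(Tier 1) + 0.24·0
h(Tier 1) = 0.12·1 + 0.2·h(Tier 3) + 0.28·h(Escalated) + 0.22·h(Tier 1) + 0.18·0
Solving: h(Tier 3) = 0.4291, h(Escalated) = 0.4417, h(Tier 1) = 0.4224.
Starting from Tier 1, the probability is 0.4224.

0.4224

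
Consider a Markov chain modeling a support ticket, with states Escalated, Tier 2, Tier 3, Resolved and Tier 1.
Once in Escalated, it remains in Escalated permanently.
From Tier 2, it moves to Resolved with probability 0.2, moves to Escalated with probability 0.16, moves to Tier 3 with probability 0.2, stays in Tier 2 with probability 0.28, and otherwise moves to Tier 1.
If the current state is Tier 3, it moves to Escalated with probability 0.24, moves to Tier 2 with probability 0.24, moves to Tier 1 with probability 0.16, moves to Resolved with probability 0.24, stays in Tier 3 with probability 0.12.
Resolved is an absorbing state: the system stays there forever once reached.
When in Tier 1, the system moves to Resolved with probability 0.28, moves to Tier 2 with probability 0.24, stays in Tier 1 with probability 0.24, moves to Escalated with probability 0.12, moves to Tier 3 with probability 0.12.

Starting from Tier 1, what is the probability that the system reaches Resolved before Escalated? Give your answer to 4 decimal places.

Let h(s) be the probability of absorption at Resolved starting from transient state s. Then h(Resolved) = 1 and h(Escalated) = 0. By first-step analysis:
h(Tier 2) = 0.16·0 + 0.28·h(Tier 2) + 0.2·h(Tier 3) + 0.2·1 + 0.16·h(Tier 1)
h(Tier 3) = 0.24·0 + 0.24·h(Tier 2) + 0.12·h(Tier 3) + 0.24·1 + 0.16·h(Tier 1)
h(Tier 1) = 0.12·0 + 0.24·h(Tier 2) + 0.12·h(Tier 3) + 0.28·1 + 0.24·h(Tier 1)
Solving: h(Tier 2) = 0.5696, h(Tier 3) = 0.5434, h(Tier 1) = 0.6341.
Starting from Tier 1, the probability is 0.6341.

0.6341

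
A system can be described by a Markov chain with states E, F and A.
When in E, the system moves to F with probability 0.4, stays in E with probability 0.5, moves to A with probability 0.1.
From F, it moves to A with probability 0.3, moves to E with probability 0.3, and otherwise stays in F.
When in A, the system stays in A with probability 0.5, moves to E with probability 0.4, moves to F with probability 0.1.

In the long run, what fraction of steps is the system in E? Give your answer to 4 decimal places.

0.4091

Let the stationary distribution be π with π = πP and π_1 + π_2 + π_3 = 1.
π_1 = 0.5·π_1 + 0.3·π_2 + 0.4·π_3
π_2 = 0.4·π_1 + 0.4·π_2 + 0.1·π_3
Solving with the normalization constraint gives π = (0.4091, 0.3182, 0.2727).
So the stationary probability of E is 0.4091.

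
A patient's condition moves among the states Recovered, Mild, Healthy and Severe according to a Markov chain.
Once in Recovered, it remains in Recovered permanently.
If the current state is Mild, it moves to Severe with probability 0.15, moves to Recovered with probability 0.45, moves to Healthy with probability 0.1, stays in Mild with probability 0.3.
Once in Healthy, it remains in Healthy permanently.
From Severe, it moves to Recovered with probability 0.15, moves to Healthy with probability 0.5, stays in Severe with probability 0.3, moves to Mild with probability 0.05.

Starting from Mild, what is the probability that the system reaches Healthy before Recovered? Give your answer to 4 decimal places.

0.3005

Let h(s) be the probability of absorption at Healthy starting from transient state s. Then h(Healthy) = 1 and h(Recovered) = 0. By first-step analysis:
h(Mild) = 0.45·0 + 0.3·h(Mild) + 0.1·1 + 0.15·h(Severe)
h(Severe) = 0.15·0 + 0.05·h(Mild) + 0.5·1 + 0.3·h(Severe)
Solving: h(Mild) = 0.3005, h(Severe) = 0.7358.
Starting from Mild, the probability is 0.3005.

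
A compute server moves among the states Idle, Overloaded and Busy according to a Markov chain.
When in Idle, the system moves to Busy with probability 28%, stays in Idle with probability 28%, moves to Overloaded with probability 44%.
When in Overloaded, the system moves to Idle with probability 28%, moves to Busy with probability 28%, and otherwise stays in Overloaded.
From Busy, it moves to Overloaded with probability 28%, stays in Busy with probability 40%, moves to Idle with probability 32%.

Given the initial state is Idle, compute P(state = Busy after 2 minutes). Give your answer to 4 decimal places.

Sum over the intermediate state after 1 minute:
P = P(Idle→Idle)·P(Idle→Busy) + P(Idle→Overloaded)·P(Overloaded→Busy) + P(Idle→Busy)·P(Busy→Busy)
  = 0.28×0.28 + 0.44×0.28 + 0.28×0.4
  = 0.0784 + 0.1232 + 0.1120 = 0.3136

0.3136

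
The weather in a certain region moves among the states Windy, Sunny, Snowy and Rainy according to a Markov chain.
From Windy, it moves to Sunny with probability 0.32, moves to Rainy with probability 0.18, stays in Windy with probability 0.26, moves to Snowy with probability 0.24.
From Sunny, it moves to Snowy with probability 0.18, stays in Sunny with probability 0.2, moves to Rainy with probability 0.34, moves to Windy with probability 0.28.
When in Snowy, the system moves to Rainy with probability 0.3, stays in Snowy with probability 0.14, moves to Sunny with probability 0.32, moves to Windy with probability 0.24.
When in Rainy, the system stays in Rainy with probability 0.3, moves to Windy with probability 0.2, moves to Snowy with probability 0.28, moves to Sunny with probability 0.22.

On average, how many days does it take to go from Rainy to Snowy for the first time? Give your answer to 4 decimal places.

4.0515

Let t(s) be the expected number of days to first reach Snowy from state s, with t(Snowy) = 0. Conditioning on the first day:
t(Windy) = 1 + 0.26·t(Windy) + 0.32·t(Sunny) + 0.18·t(Rainy)
t(Sunny) = 1 + 0.28·t(Windy) + 0.2·t(Sunny) + 0.34·t(Rainy)
t(Rainy) = 1 + 0.2·t(Windy) + 0.22·t(Sunny) + 0.3·t(Rainy)
Solving: t(Windy) = 4.2679, t(Sunny) = 4.4657, t(Rainy) = 4.0515.
Expected days from Rainy to Snowy: 4.0515.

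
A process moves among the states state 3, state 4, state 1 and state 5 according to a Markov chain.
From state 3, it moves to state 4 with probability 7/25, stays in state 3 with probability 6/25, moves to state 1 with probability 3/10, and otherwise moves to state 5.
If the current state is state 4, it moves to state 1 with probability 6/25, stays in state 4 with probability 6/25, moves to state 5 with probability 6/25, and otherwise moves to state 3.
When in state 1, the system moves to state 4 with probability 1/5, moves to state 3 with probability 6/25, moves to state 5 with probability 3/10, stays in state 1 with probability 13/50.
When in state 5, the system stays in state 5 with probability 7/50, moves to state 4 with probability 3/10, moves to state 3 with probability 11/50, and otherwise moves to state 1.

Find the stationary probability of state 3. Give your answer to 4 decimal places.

Let the stationary distribution be π with π = πP and π_1 + π_2 + π_3 + π_4 = 1.
π_1 = 0.24·π_1 + 0.28·π_2 + 0.24·π_3 + 0.22·π_4
π_2 = 0.28·π_1 + 0.24·π_2 + 0.2·π_3 + 0.3·π_4
π_3 = 0.3·π_1 + 0.24·π_2 + 0.26·π_3 + 0.34·π_4
Solving with the normalization constraint gives π = (0.2457, 0.2517, 0.2824, 0.2202).
So the stationary probability of state 3 is 0.2457.

0.2457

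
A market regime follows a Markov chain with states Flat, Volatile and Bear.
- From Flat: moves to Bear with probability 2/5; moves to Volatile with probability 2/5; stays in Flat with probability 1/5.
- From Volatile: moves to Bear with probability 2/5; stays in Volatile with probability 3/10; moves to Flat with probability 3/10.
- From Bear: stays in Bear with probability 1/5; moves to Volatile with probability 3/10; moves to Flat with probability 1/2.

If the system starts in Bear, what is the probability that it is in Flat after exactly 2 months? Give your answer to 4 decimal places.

Sum over the intermediate state after 1 month:
P = P(Bear→Flat)·P(Flat→Flat) + P(Bear→Volatile)·P(Volatile→Flat) + P(Bear→Bear)·P(Bear→Flat)
  = 0.5×0.2 + 0.3×0.3 + 0.2×0.5
  = 0.1000 + 0.0900 + 0.1000 = 0.2900

0.2900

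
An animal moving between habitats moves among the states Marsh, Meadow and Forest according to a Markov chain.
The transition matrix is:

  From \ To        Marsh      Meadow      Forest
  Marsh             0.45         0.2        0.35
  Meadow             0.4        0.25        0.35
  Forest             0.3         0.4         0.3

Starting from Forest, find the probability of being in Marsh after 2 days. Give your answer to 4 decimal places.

Sum over the intermediate state after 1 day:
P = P(Forest→Marsh)·P(Marsh→Marsh) + P(Forest→Meadow)·P(Meadow→Marsh) + P(Forest→Forest)·P(Forest→Marsh)
  = 0.3×0.45 + 0.4×0.4 + 0.3×0.3
  = 0.1350 + 0.1600 + 0.0900 = 0.3850

0.3850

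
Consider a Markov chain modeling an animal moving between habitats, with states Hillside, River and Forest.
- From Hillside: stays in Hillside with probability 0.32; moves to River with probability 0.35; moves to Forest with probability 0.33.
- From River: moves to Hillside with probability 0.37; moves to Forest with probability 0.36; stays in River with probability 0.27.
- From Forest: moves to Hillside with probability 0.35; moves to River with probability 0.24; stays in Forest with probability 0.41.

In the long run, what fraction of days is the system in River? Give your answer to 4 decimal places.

Let the stationary distribution be π with π = πP and π_1 + π_2 + π_3 = 1.
π_1 = 0.32·π_1 + 0.37·π_2 + 0.35·π_3
π_2 = 0.35·π_1 + 0.27·π_2 + 0.24·π_3
Solving with the normalization constraint gives π = (0.3454, 0.2866, 0.3680).
So the stationary probability of River is 0.2866.

0.2866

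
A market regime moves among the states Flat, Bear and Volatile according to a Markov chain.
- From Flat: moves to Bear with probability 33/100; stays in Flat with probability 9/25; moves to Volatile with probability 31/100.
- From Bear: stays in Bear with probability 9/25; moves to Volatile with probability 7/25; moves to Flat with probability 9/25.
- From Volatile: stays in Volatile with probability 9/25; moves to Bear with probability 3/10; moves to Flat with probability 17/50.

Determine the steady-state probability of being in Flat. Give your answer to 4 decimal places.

Let the stationary distribution be π with π = πP and π_1 + π_2 + π_3 = 1.
π_1 = 0.36·π_1 + 0.36·π_2 + 0.34·π_3
π_2 = 0.33·π_1 + 0.36·π_2 + 0.3·π_3
Solving with the normalization constraint gives π = (0.3537, 0.3304, 0.3159).
So the stationary probability of Flat is 0.3537.

0.3537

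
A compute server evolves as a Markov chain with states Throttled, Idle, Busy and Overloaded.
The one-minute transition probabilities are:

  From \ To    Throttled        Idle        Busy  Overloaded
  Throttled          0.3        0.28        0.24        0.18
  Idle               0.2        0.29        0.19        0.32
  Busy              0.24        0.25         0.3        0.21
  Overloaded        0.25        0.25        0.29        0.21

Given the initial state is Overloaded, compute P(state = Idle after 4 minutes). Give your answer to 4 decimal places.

0.2681

Propagate the distribution vector 4 minutes from Overloaded.
After 0 minutes: (0.0000, 0.0000, 0.0000, 1.0000)
After 1 minute: (0.2500, 0.2500, 0.2900, 0.2100)
After 2 minutes: (0.2471, 0.2675, 0.2554, 0.2300)
After 3 minutes: (0.2464, 0.2681, 0.2534, 0.2320)
After 4 minutes: (0.2464, 0.2681, 0.2534, 0.2321)
P(in Idle after 4 minutes) = 0.2681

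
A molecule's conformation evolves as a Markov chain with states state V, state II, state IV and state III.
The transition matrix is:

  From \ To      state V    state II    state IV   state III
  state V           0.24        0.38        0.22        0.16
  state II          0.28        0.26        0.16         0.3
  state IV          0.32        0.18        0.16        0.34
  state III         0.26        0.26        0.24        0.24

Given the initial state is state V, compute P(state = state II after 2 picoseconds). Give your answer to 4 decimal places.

0.2712

Propagate the distribution vector 2 picoseconds from state V.
After 0 picoseconds: (1.0000, 0.0000, 0.0000, 0.0000)
After 1 picosecond: (0.2400, 0.3800, 0.2200, 0.1600)
After 2 picoseconds: (0.2760, 0.2712, 0.1872, 0.2656)
P(in state II after 2 picoseconds) = 0.2712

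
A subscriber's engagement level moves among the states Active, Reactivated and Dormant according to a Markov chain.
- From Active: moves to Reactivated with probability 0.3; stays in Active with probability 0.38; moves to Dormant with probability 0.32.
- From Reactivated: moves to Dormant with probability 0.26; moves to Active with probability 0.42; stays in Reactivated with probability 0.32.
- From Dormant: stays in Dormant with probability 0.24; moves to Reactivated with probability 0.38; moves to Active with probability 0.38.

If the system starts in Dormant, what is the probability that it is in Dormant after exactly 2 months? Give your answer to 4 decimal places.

Sum over the intermediate state after 1 month:
P = P(Dormant→Active)·P(Active→Dormant) + P(Dormant→Reactivated)·P(Reactivated→Dormant) + P(Dormant→Dormant)·P(Dormant→Dormant)
  = 0.38×0.32 + 0.38×0.26 + 0.24×0.24
  = 0.1216 + 0.0988 + 0.0576 = 0.2780

0.2780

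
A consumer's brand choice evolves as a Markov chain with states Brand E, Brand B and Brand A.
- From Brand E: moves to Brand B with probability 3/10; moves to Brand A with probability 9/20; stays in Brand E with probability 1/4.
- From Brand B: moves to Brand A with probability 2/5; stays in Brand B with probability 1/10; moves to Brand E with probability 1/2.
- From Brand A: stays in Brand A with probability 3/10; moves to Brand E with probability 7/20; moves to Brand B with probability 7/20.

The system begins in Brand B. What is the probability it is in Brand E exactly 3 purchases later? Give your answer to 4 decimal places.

0.3635

Propagate the distribution vector 3 purchases from Brand B.
After 0 purchases: (0.0000, 1.0000, 0.0000)
After 1 purchase: (0.5000, 0.1000, 0.4000)
After 2 purchases: (0.3150, 0.3000, 0.3850)
After 3 purchases: (0.3635, 0.2593, 0.3773)
P(in Brand E after 3 purchases) = 0.3635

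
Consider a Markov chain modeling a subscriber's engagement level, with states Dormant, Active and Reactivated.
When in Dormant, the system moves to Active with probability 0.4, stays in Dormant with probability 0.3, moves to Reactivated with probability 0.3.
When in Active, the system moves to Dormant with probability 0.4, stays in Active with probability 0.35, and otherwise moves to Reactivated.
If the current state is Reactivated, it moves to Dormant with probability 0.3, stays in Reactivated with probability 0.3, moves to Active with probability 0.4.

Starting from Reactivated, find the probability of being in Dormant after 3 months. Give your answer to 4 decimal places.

0.3380

Propagate the distribution vector 3 months from Reactivated.
After 0 months: (0.0000, 0.0000, 1.0000)
After 1 month: (0.3000, 0.4000, 0.3000)
After 2 months: (0.3400, 0.3800, 0.2800)
After 3 months: (0.3380, 0.3810, 0.2810)
P(in Dormant after 3 months) = 0.3380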